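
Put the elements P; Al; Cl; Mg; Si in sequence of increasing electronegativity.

Mg is in period 3, group 2; Al is in period 3, group 13; Si is in period 3, group 14; P is in period 3, group 15; Cl is in period 3, group 17.
Electronegativity increases across a period and decreases down a group, tracking effective nuclear charge and atomic size.
All lie in period 3, so electronegativity increases left to right.
So from lowest to highest: Mg < Al < Si < P < Cl.

Mg < Al < Si < P < Cl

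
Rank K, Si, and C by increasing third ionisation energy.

Si < K < C

IE_3 is the cost of taking one more electron from the +2 cation: K²⁺ is already 1 electron into the core; Si²⁺ still has 2 valence electrons; C²⁺ still has 2 valence electrons.
Usually core removal costs more than valence removal, but here the competition is close: a tightly held n=2 valence electron can cost more to remove than an n=3 core electron, so the actual values have to decide it.
Valence configurations: Si²⁺ [Ne]3s², C²⁺ [He]2s².
Approximate IE_3 values (kJ/mol): K 4420, Si 3232, C 4620.
Overall IE_3 order: Si < K < C.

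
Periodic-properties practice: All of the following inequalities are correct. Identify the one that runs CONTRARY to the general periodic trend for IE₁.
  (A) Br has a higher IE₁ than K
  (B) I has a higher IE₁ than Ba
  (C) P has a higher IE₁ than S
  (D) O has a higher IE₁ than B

The general trend: IE₁ increases across a period and decreases down a group.
(A) Br (period 4, group 17) vs K (period 4, group 1): the stated order agrees with the simple trend.
(B) I (period 5, group 17) vs Ba (period 6, group 2): the stated order agrees with the simple trend.
(C) P (period 3, group 15) vs S (period 3, group 16): the stated order contradicts the simple trend.
(D) O (period 2, group 16) vs B (period 2, group 13): the stated order agrees with the simple trend.
The exception is (C): S (3p⁴) ionizes more easily than half-filled P (3p³) because the paired 3p electron in S is pushed out by e⁻–e⁻ repulsion.

(C)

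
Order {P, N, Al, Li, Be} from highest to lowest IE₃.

The third ionization energy removes an electron from the +2 ion. For each element: P²⁺ still has 3 valence electrons; N²⁺ still has 3 valence electrons; Al²⁺ still has 1 valence electron; Li²⁺ is already 1 electron into the core; Be²⁺ is the bare [He] core.
Core electrons are held far more tightly than valence electrons, so Li and Be top the IE_3 order.
Valence configurations: P²⁺ [Ne]3s²3p¹, N²⁺ [He]2s²2p¹, Al²⁺ [Ne]3s¹.
Approximate IE_3 values (kJ/mol): P 2914, N 4578, Al 2745, Li 11815, Be 14849.
Overall IE_3 order: Al < P < N < Li < Be.

Be > Li > N > P > Al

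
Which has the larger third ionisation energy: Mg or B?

Mg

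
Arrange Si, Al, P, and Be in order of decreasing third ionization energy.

The third ionization energy removes an electron from the +2 ion. For each element: Si²⁺ still has 2 valence electrons; Al²⁺ still has 1 valence electron; P²⁺ still has 3 valence electrons; Be²⁺ is the bare [He] core.
Pulling an electron out of a noble-gas core costs far more than removing a remaining valence electron, so Be sits at the high end of IE_3.
Valence configurations: Si²⁺ [Ne]3s², Al²⁺ [Ne]3s¹, P²⁺ [Ne]3s²3p¹.
P²⁺ loses a lone 3p electron whereas Si²⁺ must break into a filled 3s² pair, so IE_3(Si) > IE_3(P) even though P has the higher nuclear charge.
Approximate IE_3 values (kJ/mol): Si 3232, Al 2745, P 2914, Be 14849.
Putting it together, IE_3: Al < P < Si < Be.

Be > Si > P > Al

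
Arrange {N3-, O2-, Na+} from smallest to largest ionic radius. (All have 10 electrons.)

Na+ < O2- < N3-

All of these have 10 electrons, so size is governed by nuclear charge alone: the more protons, the stronger the pull on the same electron cloud, and the smaller the ion.
Nuclear charges: Na+ (Z=11), O2- (Z=8), N3- (Z=7).
Smallest to largest: Na+ < O2- < N3-.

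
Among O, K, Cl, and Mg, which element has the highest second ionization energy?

IE_2 is the cost of taking one more electron from the +1 cation: O⁺ still has 5 valence electrons; K⁺ is the bare [Ar] core; Cl⁺ still has 6 valence electrons; Mg⁺ still has 1 valence electron.
Usually core removal costs more than valence removal, but here the competition is close: a tightly held n=2 valence electron can cost more to remove than an n=3 core electron, so the actual values have to decide it.
Valence configurations: O⁺ [He]2s²2p³, Cl⁺ [Ne]3s²3p⁴, Mg⁺ [Ne]3s¹.
Approximate IE_2 values (kJ/mol): O 3388, K 3052, Cl 2298, Mg 1451.
So the second ionization energies run Mg < Cl < K < O.

O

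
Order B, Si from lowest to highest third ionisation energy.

Si < B

IE_3 is the cost of taking one more electron from the +2 cation: B²⁺ still has 1 valence electron; Si²⁺ still has 2 valence electrons.
All are still removing valence electrons, so compare the +2 ions as you would atoms: IE_3 generally rises across a period (higher Z_eff) and falls down a group (larger shell), subject to the usual subshell exceptions.
Valence configurations: B²⁺ [He]2s¹, Si²⁺ [Ne]3s².
Approximate IE_3 values (kJ/mol): B 3660, Si 3232.
So the third ionization energies run Si < B.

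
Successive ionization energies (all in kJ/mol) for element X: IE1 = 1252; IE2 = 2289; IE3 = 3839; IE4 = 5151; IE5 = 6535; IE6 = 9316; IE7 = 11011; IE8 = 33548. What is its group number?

Look for the largest jump between consecutive ionization energies: IE8/IE7 ≈ 3.0, far larger than any earlier ratio.
That jump marks the point where a core electron is being removed. So the atom has 7 valence electrons.
A main-group element with 7 valence electrons is in group 17.

Group 17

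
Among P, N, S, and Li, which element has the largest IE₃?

Li

IE_3 is the cost of taking one more electron from the +2 cation: P²⁺ still has 3 valence electrons; N²⁺ still has 3 valence electrons; S²⁺ still has 4 valence electrons; Li²⁺ is already 1 electron into the core.
Breaking into a closed-shell core is much more expensive than removing a leftover valence electron — Li has the largest IE_3 here.
Valence configurations: P²⁺ [Ne]3s²3p¹, N²⁺ [He]2s²2p¹, S²⁺ [Ne]3s²3p².
Approximate IE_3 values (kJ/mol): P 2914, N 4578, S 3357, Li 11815.
So the third ionization energies run P < S < N < Li.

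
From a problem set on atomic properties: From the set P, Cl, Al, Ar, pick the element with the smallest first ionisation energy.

Al

Al is in period 3, group 13; P is in period 3, group 15; Cl is in period 3, group 17; Ar is in period 3, group 18.
First ionization energy rises across a period (greater Z_eff holds electrons more tightly) and falls down a group (valence electrons are farther from the nucleus).
All lie in period 3, so first ionization energy increases left to right.
The smallest first ionisation energy among these belongs to Al.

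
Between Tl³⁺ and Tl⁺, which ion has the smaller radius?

Both ions have Z = 81 protons, but Tl³⁺ has lost more electrons, so its remaining electrons feel a larger effective nuclear charge per electron and are pulled in more tightly.
Higher positive charge → smaller ion, so Tl⁺ > Tl³⁺.

Tl³⁺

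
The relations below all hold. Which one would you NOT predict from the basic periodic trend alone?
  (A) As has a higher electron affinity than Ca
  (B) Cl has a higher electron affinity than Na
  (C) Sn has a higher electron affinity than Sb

The general trend: electron affinity increases across a period and decreases down a group.
(A) As (period 4, group 15) vs Ca (period 4, group 2): the stated order agrees with the simple trend.
(B) Cl (period 3, group 17) vs Na (period 3, group 1): the stated order agrees with the simple trend.
(C) Sn (period 5, group 14) vs Sb (period 5, group 15): the stated order contradicts the simple trend.
The exception is (C): adding an electron to Sb's half-filled 5p³ is unfavourable, so Sn has the more exothermic EA.

(C)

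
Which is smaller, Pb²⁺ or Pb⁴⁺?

Both ions have Z = 82 protons, but Pb⁴⁺ has lost more electrons, so its remaining electrons feel a larger effective nuclear charge per electron and are pulled in more tightly.
Higher positive charge → smaller ion, so Pb²⁺ > Pb⁴⁺.

Pb⁴⁺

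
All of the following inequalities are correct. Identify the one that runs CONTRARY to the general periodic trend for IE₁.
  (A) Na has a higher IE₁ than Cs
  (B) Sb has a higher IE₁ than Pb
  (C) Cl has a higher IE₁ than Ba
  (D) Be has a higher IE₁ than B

(D)

The general trend: IE₁ increases across a period and decreases down a group.
(A) Na (period 3, group 1) vs Cs (period 6, group 1): the stated order agrees with the simple trend.
(B) Sb (period 5, group 15) vs Pb (period 6, group 14): the stated order agrees with the simple trend.
(C) Cl (period 3, group 17) vs Ba (period 6, group 2): the stated order agrees with the simple trend.
(D) Be (period 2, group 2) vs B (period 2, group 13): the stated order contradicts the simple trend.
The exception is (D): removing B's lone 2p electron is easier than breaking Be's filled 2s².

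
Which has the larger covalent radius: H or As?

H is in period 1, group 1; As is in period 4, group 15.
Across a period the added protons contract the valence shell; down a group each new principal shell makes the atom larger.
These span different periods and groups, so the two trends combine.
As > H: the two effects oppose for this pair; the down-group effect wins (121 vs 32 pm).
Tabulated atomic radius (pm): H 32, As 121.
So As has the larger covalent radius (As > H).

As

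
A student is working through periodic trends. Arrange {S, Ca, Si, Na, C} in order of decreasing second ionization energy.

Na, C, S, Si, Ca

Consider each +1 ion: S⁺ still has 5 valence electrons; Ca⁺ still has 1 valence electron; Si⁺ still has 3 valence electrons; Na⁺ is the bare [Ne] core; C⁺ still has 3 valence electrons.
Core electrons are held far more tightly than valence electrons, so Na tops the IE_2 order.
Valence configurations: S⁺ [Ne]3s²3p³, Ca⁺ [Ar]4s¹, Si⁺ [Ne]3s²3p¹, C⁺ [He]2s²2p¹.
The numbers (kJ/mol): S 2252, Ca 1145, Si 1577, Na 4562, C 2353.
So the second ionization energies run Ca < Si < S < C < Na.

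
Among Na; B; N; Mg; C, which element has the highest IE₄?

B

The fourth ionization energy removes an electron from the +3 ion. For each element: Na³⁺ is already 2 electrons into the core; B³⁺ is the bare [He] core; N³⁺ still has 2 valence electrons; Mg³⁺ is already 1 electron into the core; C³⁺ still has 1 valence electron.
Pulling an electron out of a noble-gas core costs far more than removing a remaining valence electron, so Na, Mg and B sit at the high end of IE_4.
Valence configurations: N³⁺ [He]2s², C³⁺ [He]2s¹.
Tabulated IE_4 (kJ/mol): Na 9543, B 25026, N 7475, Mg 10543, C 6223.
Hence IE_4: C < N < Na < Mg < B.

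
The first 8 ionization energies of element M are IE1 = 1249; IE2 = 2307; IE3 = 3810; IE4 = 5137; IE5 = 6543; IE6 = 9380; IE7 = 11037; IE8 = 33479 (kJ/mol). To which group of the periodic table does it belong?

Look for the largest jump between consecutive ionization energies: IE8/IE7 ≈ 3.0, far larger than any earlier ratio.
That jump marks the point where a core electron is being removed. So the atom has 7 valence electrons.
A main-group element with 7 valence electrons is in group 17.

Group 17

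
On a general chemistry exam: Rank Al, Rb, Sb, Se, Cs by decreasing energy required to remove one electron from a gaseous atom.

Se > Sb > Al > Rb > Cs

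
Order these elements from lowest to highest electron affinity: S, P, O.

P < O < S

O is in period 2, group 16; P is in period 3, group 15; S is in period 3, group 16.
Atoms with high Z_eff and room in the valence shell (especially the halogens) have the most exothermic electron affinities.
Neither a single period nor a single group — weigh both effects.
O > P: both effects reinforce here, so O is clearly the higher of the two.
S > O: this pair runs against the simple trend — see the exception note.
Note the exception: S has a higher electron affinity than O, contrary to the simple trend — the compact 2p subshell of O repels the added electron more than S's larger 3p does.
Tabulated electron affinity (kJ/mol): O 141, P 72, S 200.
So from lowest to highest: P < O < S.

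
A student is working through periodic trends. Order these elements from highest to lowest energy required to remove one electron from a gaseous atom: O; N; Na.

N > O > Na

N is in period 2, group 15; O is in period 2, group 16; Na is in period 3, group 1.
Removing the outermost electron gets harder across a period and easier down a group.
Here both period and group differ, so the two effects have to be weighed against each other.
O > Na: relative to Na, both the across-period and down-group shifts push O's first ionization energy up.
N > O: this pair runs against the simple trend — see the exception note.
Note the exception: N has a higher first ionization energy than O, contrary to the simple trend — pairing an electron in O's 2p⁴ costs repulsion energy, so O ionizes more easily than half-filled N (2p³).
For reference (kJ/mol): N 1402, O 1314, Na 496.
So from highest to lowest: N > O > Na.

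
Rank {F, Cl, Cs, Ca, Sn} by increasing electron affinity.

Ca, Cs, Sn, F, Cl

EA tends to increase across a period and decrease down a group, though the pattern is less regular than for IE or radius.
These span different periods and groups, so the two trends combine.
Cs > Ca: this pair runs against the simple trend — see the exception note.
Sn > Cs: relative to Cs, both the across-period and down-group shifts push Sn's electron affinity up.
F > Sn: relative to Sn, both the across-period and down-group shifts push F's electron affinity up.
Cl > F: this pair runs against the simple trend — see the exception note.
Note the exception: Cs has a higher electron affinity than Ca, contrary to the simple trend — adding an electron to Ca (ns²) has to open a new, higher-energy np subshell, which is unfavourable.
Note the exception: Cl has a higher electron affinity than F, contrary to the simple trend — F's small 2p subshell makes the incoming electron feel strong e⁻–e⁻ repulsion, so Cl actually releases more energy on gaining an electron.
For reference (kJ/mol): F 328, Cl 349, Ca 2, Sn 107, Cs 46.
So from lowest to highest: Ca < Cs < Sn < F < Cl.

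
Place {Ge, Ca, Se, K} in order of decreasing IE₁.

Se, Ge, Ca, K

K is in period 4, group 1; Ca is in period 4, group 2; Ge is in period 4, group 14; Se is in period 4, group 16.
Across a period the outer electron is held more tightly (higher IE₁); down a group it sits in a higher shell, more shielded, and comes off more easily.
All lie in period 4, so first ionization energy increases left to right.
So from highest to lowest: Se > Ge > Ca > K.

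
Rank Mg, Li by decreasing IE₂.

Consider each +1 ion: Mg⁺ still has 1 valence electron; Li⁺ is the bare [He] core.
Pulling an electron out of a noble-gas core costs far more than removing a remaining valence electron, so Li sits at the high end of IE_2.
Approximate IE_2 values (kJ/mol): Mg 1451, Li 7298.
Hence IE_2: Mg < Li.

Li > Mg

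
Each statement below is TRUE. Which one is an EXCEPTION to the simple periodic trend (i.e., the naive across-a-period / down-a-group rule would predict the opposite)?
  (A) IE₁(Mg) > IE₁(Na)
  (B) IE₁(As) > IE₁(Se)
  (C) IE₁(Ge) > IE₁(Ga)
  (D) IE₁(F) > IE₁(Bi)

(B)

The general trend: IE₁ increases across a period and decreases down a group.
(A) Mg (period 3, group 2) vs Na (period 3, group 1): the stated order agrees with the simple trend.
(B) As (period 4, group 15) vs Se (period 4, group 16): the stated order contradicts the simple trend.
(C) Ge (period 4, group 14) vs Ga (period 4, group 13): the stated order agrees with the simple trend.
(D) F (period 2, group 17) vs Bi (period 6, group 15): the stated order agrees with the simple trend.
The exception is (B): Se (4p⁴) ionizes more easily than half-filled As (4p³).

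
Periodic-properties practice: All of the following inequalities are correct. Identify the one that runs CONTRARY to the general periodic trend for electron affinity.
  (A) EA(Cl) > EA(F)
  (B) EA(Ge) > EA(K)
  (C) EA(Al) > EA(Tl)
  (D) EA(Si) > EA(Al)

(A)

The general trend: electron affinity increases across a period and decreases down a group.
(A) Cl (period 3, group 17) vs F (period 2, group 17): the stated order contradicts the simple trend.
(B) Ge (period 4, group 14) vs K (period 4, group 1): the stated order agrees with the simple trend.
(C) Al (period 3, group 13) vs Tl (period 6, group 13): the stated order agrees with the simple trend.
(D) Si (period 3, group 14) vs Al (period 3, group 13): the stated order agrees with the simple trend.
The exception is (A): F's small 2p subshell makes the incoming electron feel strong e⁻–e⁻ repulsion, so Cl actually releases more energy on gaining an electron.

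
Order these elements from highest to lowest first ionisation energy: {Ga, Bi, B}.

B, Bi, Ga

Across a period the outer electron is held more tightly (higher IE₁); down a group it sits in a higher shell, more shielded, and comes off more easily.
Here both period and group differ, so the two effects have to be weighed against each other.
Bi > Ga: period and group pull opposite ways; the across-period shift dominates (703 vs 579 kJ/mol).
B > Bi: period and group pull opposite ways; the down-group shift dominates (801 vs 703 kJ/mol).
Approximate values (kJ/mol): B 801, Ga 579, Bi 703.
So from highest to lowest: B > Bi > Ga.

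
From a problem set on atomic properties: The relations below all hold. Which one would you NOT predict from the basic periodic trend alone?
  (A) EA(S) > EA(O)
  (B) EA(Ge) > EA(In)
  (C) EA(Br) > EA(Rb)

The general trend: electron affinity increases across a period and decreases down a group.
(A) S (period 3, group 16) vs O (period 2, group 16): the stated order contradicts the simple trend.
(B) Ge (period 4, group 14) vs In (period 5, group 13): the stated order agrees with the simple trend.
(C) Br (period 4, group 17) vs Rb (period 5, group 1): the stated order agrees with the simple trend.
The exception is (A): the compact 2p subshell of O repels the added electron more than S's larger 3p does.

(A)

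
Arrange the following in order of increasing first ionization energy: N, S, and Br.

S < Br < N

First ionization energy rises across a period (greater Z_eff holds electrons more tightly) and falls down a group (valence electrons are farther from the nucleus).
These sit on a diagonal, where the across-period and down-group effects partly cancel.
Br > S: period and group pull opposite ways; the across-period shift dominates (1140 vs 1000 kJ/mol).
N > Br: the two effects oppose for this pair; the down-group effect wins (1402 vs 1140 kJ/mol).
For reference (kJ/mol): N 1402, S 1000, Br 1140.
So from lowest to highest: S < Br < N.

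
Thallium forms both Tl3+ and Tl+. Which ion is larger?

Tl+

Both ions have Z = 81 protons, but Tl3+ has lost more electrons, so its remaining electrons feel a larger effective nuclear charge per electron and are pulled in more tightly.
Higher positive charge → smaller ion, so Tl+ > Tl3+.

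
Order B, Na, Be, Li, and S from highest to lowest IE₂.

After 1 electron has been removed, what remains? B⁺ still has 2 valence electrons; Na⁺ is the bare [Ne] core; Be⁺ still has 1 valence electron; Li⁺ is the bare [He] core; S⁺ still has 5 valence electrons.
Core electrons are held far more tightly than valence electrons, so Na and Li top the IE_2 order.
Valence configurations: B⁺ [He]2s², Be⁺ [He]2s¹, S⁺ [Ne]3s²3p³.
Tabulated IE_2 (kJ/mol): B 2427, Na 4562, Be 1757, Li 7298, S 2252.
Putting it together, IE_2: Be < S < B < Na < Li.

Li > Na > B > S > Be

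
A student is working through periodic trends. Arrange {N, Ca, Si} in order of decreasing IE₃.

IE_3 is the cost of taking one more electron from the +2 cation: N²⁺ still has 3 valence electrons; Ca²⁺ is the bare [Ar] core; Si²⁺ still has 2 valence electrons.
Pulling an electron out of a noble-gas core costs far more than removing a remaining valence electron, so Ca sits at the high end of IE_3.
Valence configurations: N²⁺ [He]2s²2p¹, Si²⁺ [Ne]3s².
Approximate IE_3 values (kJ/mol): N 4578, Ca 4912, Si 3232.
So the third ionization energies run Si < N < Ca.

Ca, N, Si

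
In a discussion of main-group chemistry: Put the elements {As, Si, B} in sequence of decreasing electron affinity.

Adding an electron releases more energy for atoms nearer the top right (short of the noble gases).
These sit on a diagonal, where the across-period and down-group effects partly cancel.
As > B: period and group pull opposite ways; the across-period shift dominates (78 vs 27 kJ/mol).
Si > As: the two effects oppose for this pair; the down-group effect wins (134 vs 78 kJ/mol).
Approximate values (kJ/mol): B 27, Si 134, As 78.
So from highest to lowest: Si > As > B.

Si > As > B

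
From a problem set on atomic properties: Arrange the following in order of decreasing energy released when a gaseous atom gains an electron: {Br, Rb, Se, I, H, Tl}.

H is in period 1, group 1; Se is in period 4, group 16; Br is in period 4, group 17; Rb is in period 5, group 1; I is in period 5, group 17; Tl is in period 6, group 13.
Adding an electron releases more energy for atoms nearer the top right (short of the noble gases).
Here both period and group differ, so the two effects have to be weighed against each other.
Rb > Tl: the two effects oppose for this pair; the down-group effect wins (47 vs 19 kJ/mol).
H > Rb: H sits above Rb in group 1, so the down-group effect alone puts H higher.
Se > H: the two effects oppose for this pair; the across-period effect wins (195 vs 73 kJ/mol).
I > Se: the two effects oppose for this pair; the across-period effect wins (295 vs 195 kJ/mol).
Br > I: Br sits above I in group 17, so the down-group effect alone puts Br higher.
For reference (kJ/mol): H 73, Se 195, Br 325, Rb 47, I 295, Tl 19.
So from highest to lowest: Br > I > Se > H > Rb > Tl.

Br > I > Se > H > Rb > Tl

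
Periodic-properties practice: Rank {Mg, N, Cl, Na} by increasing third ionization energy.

After 2 electrons have been removed, what remains? Mg²⁺ is the bare [Ne] core; N²⁺ still has 3 valence electrons; Cl²⁺ still has 5 valence electrons; Na²⁺ is already 1 electron into the core.
Breaking into a closed-shell core is much more expensive than removing a leftover valence electron — Na and Mg have the largest IE_3 here.
Valence configurations: N²⁺ [He]2s²2p¹, Cl²⁺ [Ne]3s²3p³.
The numbers (kJ/mol): Mg 7733, N 4578, Cl 3822, Na 6910.
Putting it together, IE_3: Cl < N < Na < Mg.

Cl < N < Na < Mg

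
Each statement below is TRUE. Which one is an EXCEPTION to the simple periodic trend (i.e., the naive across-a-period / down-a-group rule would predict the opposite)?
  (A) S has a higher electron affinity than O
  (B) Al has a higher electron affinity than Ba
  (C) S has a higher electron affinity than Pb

(A)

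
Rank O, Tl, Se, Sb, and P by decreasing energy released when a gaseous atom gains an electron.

Electron affinity generally becomes more exothermic across a period toward the halogens and less exothermic down a group.
Neither a single period nor a single group — weigh both effects.
P > Tl: relative to Tl, both the across-period and down-group shifts push P's electron affinity up.
Sb > P: this pair runs against the simple trend — see the exception note.
O > Sb: both effects reinforce here, so O is clearly the higher of the two.
Se > O: this pair runs against the simple trend — see the exception note.
Note the exception: Sb has a higher electron affinity than P, contrary to the simple trend — both are half-filled np³, but the pairing/repulsion penalty for the added electron shrinks as the p orbitals become larger and more diffuse down the group, and for Sb that outweighs the weaker nuclear attraction.
Note the exception: Se has a higher electron affinity than O, contrary to the simple trend — O's compact 2p subshell gives strong electron–electron repulsion on the added electron.
Approximate values (kJ/mol): O 141, P 72, Se 195, Sb 103, Tl 19.
So from highest to lowest: Se > O > Sb > P > Tl.

Se > O > Sb > P > Tl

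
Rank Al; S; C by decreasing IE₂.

C > S > Al

After 1 electron has been removed, what remains? Al⁺ still has 2 valence electrons; S⁺ still has 5 valence electrons; C⁺ still has 3 valence electrons.
All are still removing valence electrons, so compare the +1 ions as you would atoms: IE_2 generally rises across a period (higher Z_eff) and falls down a group (larger shell), subject to the usual subshell exceptions.
Valence configurations: Al⁺ [Ne]3s², S⁺ [Ne]3s²3p³, C⁺ [He]2s²2p¹.
Tabulated IE_2 (kJ/mol): Al 1817, S 2252, C 2353.
So the second ionization energies run Al < S < C.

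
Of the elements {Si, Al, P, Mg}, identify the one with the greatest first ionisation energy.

Removing the outermost electron gets harder across a period and easier down a group.
All lie in period 3; the across-period trend (first ionization energy increases left to right) applies, with the exception below.
Note the exception: Mg has a higher first ionization energy than Al, contrary to the simple trend — Al's single 3p electron is easier to remove than one from Mg's filled 3s².
For reference (kJ/mol): Mg 738, Al 578, Si 786, P 1012.
The greatest first ionisation energy among these belongs to P.

P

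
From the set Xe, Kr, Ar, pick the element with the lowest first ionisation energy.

Xe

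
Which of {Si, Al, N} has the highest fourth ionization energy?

Consider each +3 ion: Si³⁺ still has 1 valence electron; Al³⁺ is the bare [Ne] core; N³⁺ still has 2 valence electrons.
Pulling an electron out of a noble-gas core costs far more than removing a remaining valence electron, so Al sits at the high end of IE_4.
Valence configurations: Si³⁺ [Ne]3s¹, N³⁺ [He]2s².
The numbers (kJ/mol): Si 4356, Al 11577, N 7475.
Putting it together, IE_4: Si < N < Al.

Al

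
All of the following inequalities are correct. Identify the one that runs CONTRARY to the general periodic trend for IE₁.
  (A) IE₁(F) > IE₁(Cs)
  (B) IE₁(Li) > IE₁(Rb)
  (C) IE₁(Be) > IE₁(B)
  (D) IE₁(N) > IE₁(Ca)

The general trend: IE₁ increases across a period and decreases down a group.
(A) F (period 2, group 17) vs Cs (period 6, group 1): the stated order agrees with the simple trend.
(B) Li (period 2, group 1) vs Rb (period 5, group 1): the stated order agrees with the simple trend.
(C) Be (period 2, group 2) vs B (period 2, group 13): the stated order contradicts the simple trend.
(D) N (period 2, group 15) vs Ca (period 4, group 2): the stated order agrees with the simple trend.
The exception is (C): removing B's lone 2p electron is easier than breaking Be's filled 2s².

(C)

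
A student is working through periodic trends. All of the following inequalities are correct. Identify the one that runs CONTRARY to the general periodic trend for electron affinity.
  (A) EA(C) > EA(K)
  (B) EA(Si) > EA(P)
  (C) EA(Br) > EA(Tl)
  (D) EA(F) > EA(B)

(B)

The general trend: electron affinity increases across a period and decreases down a group.
(A) C (period 2, group 14) vs K (period 4, group 1): the stated order agrees with the simple trend.
(B) Si (period 3, group 14) vs P (period 3, group 15): the stated order contradicts the simple trend.
(C) Br (period 4, group 17) vs Tl (period 6, group 13): the stated order agrees with the simple trend.
(D) F (period 2, group 17) vs B (period 2, group 13): the stated order agrees with the simple trend.
The exception is (B): adding an electron to P's half-filled 3p³ is unfavourable, so Si (3p²) has the more exothermic EA.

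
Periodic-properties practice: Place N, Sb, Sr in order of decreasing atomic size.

N is in period 2, group 15; Sr is in period 5, group 2; Sb is in period 5, group 15.
Across a period the added protons contract the valence shell; down a group each new principal shell makes the atom larger.
Neither a single period nor a single group — weigh both effects.
Sb > N: Sb sits below N in group 15, so the down-group effect alone puts Sb larger.
Sr > Sb: both are in period 5; the period trend gives Sr the larger value.
For reference (pm): N 71, Sr 185, Sb 140.
So from largest to smallest: Sr > Sb > N.

Sr > Sb > N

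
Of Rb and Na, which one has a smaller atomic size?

Na

Na is in period 3, group 1; Rb is in period 5, group 1.
Atomic radius shrinks across a period as nuclear charge pulls the same shell inward, and grows down a group as new shells are added.
All are in group 1, so atomic radius increases down the group.
So Na has the smaller atomic size (Na < Rb).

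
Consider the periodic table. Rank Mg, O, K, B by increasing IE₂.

Mg, B, K, O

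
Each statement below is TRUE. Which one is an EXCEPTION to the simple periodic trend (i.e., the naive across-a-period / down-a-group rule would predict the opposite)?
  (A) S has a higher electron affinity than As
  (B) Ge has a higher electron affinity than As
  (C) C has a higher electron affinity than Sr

The general trend: electron affinity increases across a period and decreases down a group.
(A) S (period 3, group 16) vs As (period 4, group 15): the stated order agrees with the simple trend.
(B) Ge (period 4, group 14) vs As (period 4, group 15): the stated order contradicts the simple trend.
(C) C (period 2, group 14) vs Sr (period 5, group 2): the stated order agrees with the simple trend.
The exception is (B): adding an electron to As's half-filled 4p³ is unfavourable, so Ge (4p²) has the more exothermic EA.

(B)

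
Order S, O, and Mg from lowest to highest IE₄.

S < O < Mg

IE_4 is the cost of taking one more electron from the +3 cation: S³⁺ still has 3 valence electrons; O³⁺ still has 3 valence electrons; Mg³⁺ is already 1 electron into the core.
Core electrons are held far more tightly than valence electrons, so Mg tops the IE_4 order.
Valence configurations: S³⁺ [Ne]3s²3p¹, O³⁺ [He]2s²2p¹.
Tabulated IE_4 (kJ/mol): S 4556, O 7469, Mg 10543.
Overall IE_4 order: S < O < Mg.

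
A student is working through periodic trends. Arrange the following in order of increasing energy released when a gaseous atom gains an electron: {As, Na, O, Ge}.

O is in period 2, group 16; Na is in period 3, group 1; Ge is in period 4, group 14; As is in period 4, group 15.
Adding an electron releases more energy for atoms nearer the top right (short of the noble gases).
Here both period and group differ, so the two effects have to be weighed against each other.
As > Na: the two effects oppose for this pair; the across-period effect wins (78 vs 53 kJ/mol).
Ge > As: this pair runs against the simple trend — see the exception note.
O > Ge: both effects reinforce here, so O is clearly the higher of the two.
Note the exception: Ge has a higher electron affinity than As, contrary to the simple trend — adding an electron to As's half-filled 4p³ is unfavourable, so Ge (4p²) has the more exothermic EA.
Approximate values (kJ/mol): O 141, Na 53, Ge 119, As 78.
So from lowest to highest: Na < As < Ge < O.

Na < As < Ge < O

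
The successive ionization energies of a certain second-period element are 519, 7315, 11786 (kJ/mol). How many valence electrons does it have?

1

Look for the largest jump between consecutive ionization energies: IE2/IE1 ≈ 14.1, far larger than any earlier ratio.
That jump marks the point where a core electron is being removed. So the atom has 1 valence electron.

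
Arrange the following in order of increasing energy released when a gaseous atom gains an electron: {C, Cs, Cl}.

Cs < C < Cl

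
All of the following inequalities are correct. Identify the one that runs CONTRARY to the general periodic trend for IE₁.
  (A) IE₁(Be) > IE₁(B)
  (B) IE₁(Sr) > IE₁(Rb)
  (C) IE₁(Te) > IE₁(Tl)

(A)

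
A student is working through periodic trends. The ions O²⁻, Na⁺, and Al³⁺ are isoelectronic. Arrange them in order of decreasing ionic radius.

O²⁻ > Na⁺ > Al³⁺

All of these have 10 electrons, so size is governed by nuclear charge alone: the more protons, the stronger the pull on the same electron cloud, and the smaller the ion.
Nuclear charges: Al³⁺ (Z=13), Na⁺ (Z=11), O²⁻ (Z=8).
Largest to smallest: O²⁻ > Na⁺ > Al³⁺.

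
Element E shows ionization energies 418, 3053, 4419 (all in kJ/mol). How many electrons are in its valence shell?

Look for the largest jump between consecutive ionization energies: IE2/IE1 ≈ 7.3, far larger than any earlier ratio.
That jump marks the point where a core electron is being removed. So the atom has 1 valence electron.

1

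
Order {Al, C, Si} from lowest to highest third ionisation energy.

Al < Si < C

The third ionization energy removes an electron from the +2 ion. For each element: Al²⁺ still has 1 valence electron; C²⁺ still has 2 valence electrons; Si²⁺ still has 2 valence electrons.
All are still removing valence electrons, so compare the +2 ions as you would atoms: IE_3 generally rises across a period (higher Z_eff) and falls down a group (larger shell), subject to the usual subshell exceptions.
Valence configurations: Al²⁺ [Ne]3s¹, C²⁺ [He]2s², Si²⁺ [Ne]3s².
The numbers (kJ/mol): Al 2745, C 4620, Si 3232.
Hence IE_3: Al < Si < C.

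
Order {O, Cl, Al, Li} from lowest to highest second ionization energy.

Al, Cl, O, Li

After 1 electron has been removed, what remains? O⁺ still has 5 valence electrons; Cl⁺ still has 6 valence electrons; Al⁺ still has 2 valence electrons; Li⁺ is the bare [He] core.
Breaking into a closed-shell core is much more expensive than removing a leftover valence electron — Li has the largest IE_2 here.
Valence configurations: O⁺ [He]2s²2p³, Cl⁺ [Ne]3s²3p⁴, Al⁺ [Ne]3s².
The numbers (kJ/mol): O 3388, Cl 2298, Al 1817, Li 7298.
Hence IE_2: Al < Cl < O < Li.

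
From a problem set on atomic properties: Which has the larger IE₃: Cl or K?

K

After 2 electrons have been removed, what remains? Cl²⁺ still has 5 valence electrons; K²⁺ is already 1 electron into the core.
Core electrons are held far more tightly than valence electrons, so K tops the IE_3 order.
The numbers (kJ/mol): Cl 3822, K 4420.
Overall IE_3 order: Cl < K.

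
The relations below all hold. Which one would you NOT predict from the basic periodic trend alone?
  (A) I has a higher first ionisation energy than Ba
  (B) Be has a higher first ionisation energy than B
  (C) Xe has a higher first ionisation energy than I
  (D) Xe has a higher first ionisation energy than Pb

The general trend: first ionisation energy increases across a period and decreases down a group.
(A) I (period 5, group 17) vs Ba (period 6, group 2): the stated order agrees with the simple trend.
(B) Be (period 2, group 2) vs B (period 2, group 13): the stated order contradicts the simple trend.
(C) Xe (period 5, group 18) vs I (period 5, group 17): the stated order agrees with the simple trend.
(D) Xe (period 5, group 18) vs Pb (period 6, group 14): the stated order agrees with the simple trend.
The exception is (B): removing B's lone 2p electron is easier than breaking Be's filled 2s².

(B)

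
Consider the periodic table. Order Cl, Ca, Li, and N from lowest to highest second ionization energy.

IE_2 is the cost of taking one more electron from the +1 cation: Cl⁺ still has 6 valence electrons; Ca⁺ still has 1 valence electron; Li⁺ is the bare [He] core; N⁺ still has 4 valence electrons.
Pulling an electron out of a noble-gas core costs far more than removing a remaining valence electron, so Li sits at the high end of IE_2.
Valence configurations: Cl⁺ [Ne]3s²3p⁴, Ca⁺ [Ar]4s¹, N⁺ [He]2s²2p².
The numbers (kJ/mol): Cl 2298, Ca 1145, Li 7298, N 2856.
Hence IE_2: Ca < Cl < N < Li.

Ca, Cl, N, Li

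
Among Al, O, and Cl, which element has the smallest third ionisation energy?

Consider each +2 ion: Al²⁺ still has 1 valence electron; O²⁺ still has 4 valence electrons; Cl²⁺ still has 5 valence electrons.
All are still removing valence electrons, so compare the +2 ions as you would atoms: IE_3 generally rises across a period (higher Z_eff) and falls down a group (larger shell), subject to the usual subshell exceptions.
Valence configurations: Al²⁺ [Ne]3s¹, O²⁺ [He]2s²2p², Cl²⁺ [Ne]3s²3p³.
The numbers (kJ/mol): Al 2745, O 5300, Cl 3822.
So the third ionization energies run Al < Cl < O.

Al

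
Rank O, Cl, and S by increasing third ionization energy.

S < Cl < O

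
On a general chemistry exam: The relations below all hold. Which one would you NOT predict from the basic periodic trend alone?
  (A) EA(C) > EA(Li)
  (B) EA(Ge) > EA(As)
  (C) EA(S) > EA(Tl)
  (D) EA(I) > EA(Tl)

The general trend: electron affinity increases across a period and decreases down a group.
(A) C (period 2, group 14) vs Li (period 2, group 1): the stated order agrees with the simple trend.
(B) Ge (period 4, group 14) vs As (period 4, group 15): the stated order contradicts the simple trend.
(C) S (period 3, group 16) vs Tl (period 6, group 13): the stated order agrees with the simple trend.
(D) I (period 5, group 17) vs Tl (period 6, group 13): the stated order agrees with the simple trend.
The exception is (B): adding an electron to As's half-filled 4p³ is unfavourable, so Ge (4p²) has the more exothermic EA.

(B)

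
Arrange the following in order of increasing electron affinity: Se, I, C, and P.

P < C < Se < I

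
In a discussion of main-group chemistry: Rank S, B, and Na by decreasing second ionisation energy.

Na > B > S

Consider each +1 ion: S⁺ still has 5 valence electrons; B⁺ still has 2 valence electrons; Na⁺ is the bare [Ne] core.
Breaking into a closed-shell core is much more expensive than removing a leftover valence electron — Na has the largest IE_2 here.
Valence configurations: S⁺ [Ne]3s²3p³, B⁺ [He]2s².
The numbers (kJ/mol): S 2252, B 2427, Na 4562.
Overall IE_2 order: S < B < Na.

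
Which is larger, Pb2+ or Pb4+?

Both ions have Z = 82 protons, but Pb4+ has lost more electrons, so its remaining electrons feel a larger effective nuclear charge per electron and are pulled in more tightly.
Higher positive charge → smaller ion, so Pb2+ > Pb4+.

Pb2+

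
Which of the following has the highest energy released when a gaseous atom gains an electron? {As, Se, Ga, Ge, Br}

EA tends to increase across a period and decrease down a group, though the pattern is less regular than for IE or radius.
All lie in period 4; the across-period trend (electron affinity increases left to right) applies, with the exception below.
Note the exception: Ge has a higher electron affinity than As, contrary to the simple trend — adding an electron to As's half-filled 4p³ is unfavourable, so Ge (4p²) has the more exothermic EA.
Tabulated electron affinity (kJ/mol): Ga 29, Ge 119, As 78, Se 195, Br 325.
The highest energy released when a gaseous atom gains an electron among these belongs to Br.

Br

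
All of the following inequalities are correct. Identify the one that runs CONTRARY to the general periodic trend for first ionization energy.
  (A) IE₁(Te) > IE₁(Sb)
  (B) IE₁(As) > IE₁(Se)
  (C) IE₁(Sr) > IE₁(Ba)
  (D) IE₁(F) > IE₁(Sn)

The general trend: first ionization energy increases across a period and decreases down a group.
(A) Te (period 5, group 16) vs Sb (period 5, group 15): the stated order agrees with the simple trend.
(B) As (period 4, group 15) vs Se (period 4, group 16): the stated order contradicts the simple trend.
(C) Sr (period 5, group 2) vs Ba (period 6, group 2): the stated order agrees with the simple trend.
(D) F (period 2, group 17) vs Sn (period 5, group 14): the stated order agrees with the simple trend.
The exception is (B): Se (4p⁴) ionizes more easily than half-filled As (4p³).

(B)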